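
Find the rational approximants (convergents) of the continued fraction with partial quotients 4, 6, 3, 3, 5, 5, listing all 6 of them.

Using the convergent recurrence p_i = a_i*p_{i-1} + p_{i-2}, q_i = a_i*q_{i-1} + q_{i-2} with p_{-2}=0, p_{-1}=1, q_{-2}=1, q_{-1}=0:
  i=0: a_0=4, p_0 = 4*1 + 0 = 4, q_0 = 4*0 + 1 = 1.
  i=1: a_1=6, p_1 = 6*4 + 1 = 25, q_1 = 6*1 + 0 = 6.
  i=2: a_2=3, p_2 = 3*25 + 4 = 79, q_2 = 3*6 + 1 = 19.
  i=3: a_3=3, p_3 = 3*79 + 25 = 262, q_3 = 3*19 + 6 = 63.
  i=4: a_4=5, p_4 = 5*262 + 79 = 1389, q_4 = 5*63 + 19 = 334.
  i=5: a_5=5, p_5 = 5*1389 + 262 = 7207, q_5 = 5*334 + 63 = 1733.

4/1, 25/6, 79/19, 262/63, 1389/334, 7207/1733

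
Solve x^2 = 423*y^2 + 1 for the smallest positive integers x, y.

First expand sqrt(423) as a continued fraction. With x_i = (sqrt(423) + m_i)/d_i and (m_0, d_0) = (0, 1): a_0 = floor(sqrt(423)) = 20, since 20^2 = 400 <= 423 < 441 = 21^2.
Iterate m_{i+1} = d_i*a_i - m_i, d_{i+1} = (423 - m_{i+1}^2)/d_i, a_{i+1} = floor((a_0 + m_{i+1})/d_{i+1}):
  m_1 = 1*20 - 0 = 20, d_1 = (423 - 20^2)/1 = 23/1 = 23, a_1 = floor((20 + 20)/23) = 1.
  m_2 = 23*1 - 20 = 3, d_2 = (423 - 3^2)/23 = 414/23 = 18, a_2 = floor((20 + 3)/18) = 1.
  m_3 = 18*1 - 3 = 15, d_3 = (423 - 15^2)/18 = 198/18 = 11, a_3 = floor((20 + 15)/11) = 3.
  m_4 = 11*3 - 15 = 18, d_4 = (423 - 18^2)/11 = 99/11 = 9, a_4 = floor((20 + 18)/9) = 4.
  m_5 = 9*4 - 18 = 18, d_5 = (423 - 18^2)/9 = 99/9 = 11, a_5 = floor((20 + 18)/11) = 3.
  m_6 = 11*3 - 18 = 15, d_6 = (423 - 15^2)/11 = 198/11 = 18, a_6 = floor((20 + 15)/18) = 1.
  m_7 = 18*1 - 15 = 3, d_7 = (423 - 3^2)/18 = 414/18 = 23, a_7 = floor((20 + 3)/23) = 1.
  m_8 = 23*1 - 3 = 20, d_8 = (423 - 20^2)/23 = 23/23 = 1, a_8 = floor((20 + 20)/1) = 40.
  m_9 = 1*40 - 20 = 20, d_9 = (423 - 20^2)/1 = 23/1 = 23: (m_9, d_9) = (m_1, d_1) = (20, 23), so from here the quotients repeat a_1, ..., a_8; the period length is 8.
So sqrt(423) = [20; (1, 1, 3, 4, 3, 1, 1, 40)] with period length k = 8.
k is even, so the fundamental solution of x^2 - 423y^2 = 1 is (p_{k-1}, q_{k-1}) = (p_7, q_7); compute convergents through index 7.
Convergents (p_i = a_i*p_{i-1} + p_{i-2}, q_i = a_i*q_{i-1} + q_{i-2} with p_{-2}=0, p_{-1}=1, q_{-2}=1, q_{-1}=0):
  i=0: a_0=20, p_0 = 20*1 + 0 = 20, q_0 = 20*0 + 1 = 1.
  i=1: a_1=1, p_1 = 1*20 + 1 = 21, q_1 = 1*1 + 0 = 1.
  i=2: a_2=1, p_2 = 1*21 + 20 = 41, q_2 = 1*1 + 1 = 2.
  i=3: a_3=3, p_3 = 3*41 + 21 = 144, q_3 = 3*2 + 1 = 7.
  i=4: a_4=4, p_4 = 4*144 + 41 = 617, q_4 = 4*7 + 2 = 30.
  i=5: a_5=3, p_5 = 3*617 + 144 = 1995, q_5 = 3*30 + 7 = 97.
  i=6: a_6=1, p_6 = 1*1995 + 617 = 2612, q_6 = 1*97 + 30 = 127.
  i=7: a_7=1, p_7 = 1*2612 + 1995 = 4607, q_7 = 1*127 + 97 = 224.
Check: 4607^2 - 423*224^2 = 21224449 - 21224448 = 1, so (x, y) = (4607, 224) solves the equation, and by the theorem it is the least positive solution.

(x, y) = (4607, 224)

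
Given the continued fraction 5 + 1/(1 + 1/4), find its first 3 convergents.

5/1, 6/1, 29/5

Using the convergent recurrence p_i = a_i*p_{i-1} + p_{i-2}, q_i = a_i*q_{i-1} + q_{i-2} with p_{-2}=0, p_{-1}=1, q_{-2}=1, q_{-1}=0:
  i=0: a_0=5, p_0 = 5*1 + 0 = 5, q_0 = 5*0 + 1 = 1.
  i=1: a_1=1, p_1 = 1*5 + 1 = 6, q_1 = 1*1 + 0 = 1.
  i=2: a_2=4, p_2 = 4*6 + 5 = 29, q_2 = 4*1 + 1 = 5.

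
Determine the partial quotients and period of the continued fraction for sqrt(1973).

[44; (2, 2, 1, 1, 3, 3, 1, 1, 2, 2, 88)]

Write x_i = (sqrt(1973) + m_i)/d_i with (m_0, d_0) = (0, 1). a_0 = floor(sqrt(1973)) = 44, since 44^2 = 1936 <= 1973 < 2025 = 45^2.
Iterate m_{i+1} = d_i*a_i - m_i, d_{i+1} = (1973 - m_{i+1}^2)/d_i, a_{i+1} = floor((a_0 + m_{i+1})/d_{i+1}):
  m_1 = 1*44 - 0 = 44, d_1 = (1973 - 44^2)/1 = 37/1 = 37, a_1 = floor((44 + 44)/37) = 2.
  m_2 = 37*2 - 44 = 30, d_2 = (1973 - 30^2)/37 = 1073/37 = 29, a_2 = floor((44 + 30)/29) = 2.
  m_3 = 29*2 - 30 = 28, d_3 = (1973 - 28^2)/29 = 1189/29 = 41, a_3 = floor((44 + 28)/41) = 1.
  m_4 = 41*1 - 28 = 13, d_4 = (1973 - 13^2)/41 = 1804/41 = 44, a_4 = floor((44 + 13)/44) = 1.
  m_5 = 44*1 - 13 = 31, d_5 = (1973 - 31^2)/44 = 1012/44 = 23, a_5 = floor((44 + 31)/23) = 3.
  m_6 = 23*3 - 31 = 38, d_6 = (1973 - 38^2)/23 = 529/23 = 23, a_6 = floor((44 + 38)/23) = 3.
  m_7 = 23*3 - 38 = 31, d_7 = (1973 - 31^2)/23 = 1012/23 = 44, a_7 = floor((44 + 31)/44) = 1.
  m_8 = 44*1 - 31 = 13, d_8 = (1973 - 13^2)/44 = 1804/44 = 41, a_8 = floor((44 + 13)/41) = 1.
  m_9 = 41*1 - 13 = 28, d_9 = (1973 - 28^2)/41 = 1189/41 = 29, a_9 = floor((44 + 28)/29) = 2.
  m_10 = 29*2 - 28 = 30, d_10 = (1973 - 30^2)/29 = 1073/29 = 37, a_10 = floor((44 + 30)/37) = 2.
  m_11 = 37*2 - 30 = 44, d_11 = (1973 - 44^2)/37 = 37/37 = 1, a_11 = floor((44 + 44)/1) = 88.
  m_12 = 1*88 - 44 = 44, d_12 = (1973 - 44^2)/1 = 37/1 = 37: (m_12, d_12) = (m_1, d_1) = (44, 37), so from here the quotients repeat a_1, ..., a_11; the period length is 11.
Hence the expansion of sqrt(1973) is a_0 = 44 followed by the repeating block 2, 2, 1, 1, 3, 3, 1, 1, 2, 2, 88 (period 11).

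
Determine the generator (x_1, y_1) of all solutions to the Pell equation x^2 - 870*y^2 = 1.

First expand sqrt(870) as a continued fraction. With x_i = (sqrt(870) + m_i)/d_i and (m_0, d_0) = (0, 1): a_0 = floor(sqrt(870)) = 29, since 29^2 = 841 <= 870 < 900 = 30^2.
Iterate m_{i+1} = d_i*a_i - m_i, d_{i+1} = (870 - m_{i+1}^2)/d_i, a_{i+1} = floor((a_0 + m_{i+1})/d_{i+1}):
  m_1 = 1*29 - 0 = 29, d_1 = (870 - 29^2)/1 = 29/1 = 29, a_1 = floor((29 + 29)/29) = 2.
  m_2 = 29*2 - 29 = 29, d_2 = (870 - 29^2)/29 = 29/29 = 1, a_2 = floor((29 + 29)/1) = 58.
  m_3 = 1*58 - 29 = 29, d_3 = (870 - 29^2)/1 = 29/1 = 29: (m_3, d_3) = (m_1, d_1) = (29, 29), so from here the quotients repeat a_1, a_2; the period length is 2.
So sqrt(870) = [29; (2, 58)] with period length k = 2.
k is even, so the fundamental solution of x^2 - 870y^2 = 1 is (p_{k-1}, q_{k-1}) = (p_1, q_1); compute convergents through index 1.
Convergents (p_i = a_i*p_{i-1} + p_{i-2}, q_i = a_i*q_{i-1} + q_{i-2} with p_{-2}=0, p_{-1}=1, q_{-2}=1, q_{-1}=0):
  i=0: a_0=29, p_0 = 29*1 + 0 = 29, q_0 = 29*0 + 1 = 1.
  i=1: a_1=2, p_1 = 2*29 + 1 = 59, q_1 = 2*1 + 0 = 2.
Check: 59^2 - 870*2^2 = 3481 - 3480 = 1, so (x, y) = (59, 2) solves the equation, and by the theorem it is the least positive solution.

(x, y) = (59, 2)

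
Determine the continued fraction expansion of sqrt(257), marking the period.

Write x_i = (sqrt(257) + m_i)/d_i with (m_0, d_0) = (0, 1). a_0 = floor(sqrt(257)) = 16, since 16^2 = 256 <= 257 < 289 = 17^2.
Iterate m_{i+1} = d_i*a_i - m_i, d_{i+1} = (257 - m_{i+1}^2)/d_i, a_{i+1} = floor((a_0 + m_{i+1})/d_{i+1}):
  m_1 = 1*16 - 0 = 16, d_1 = (257 - 16^2)/1 = 1/1 = 1, a_1 = floor((16 + 16)/1) = 32.
  m_2 = 1*32 - 16 = 16, d_2 = (257 - 16^2)/1 = 1/1 = 1: (m_2, d_2) = (m_1, d_1) = (16, 1), so from here the quotient a_1 repeats; the period length is 1.
Hence the expansion of sqrt(257) is a_0 = 16 followed by the repeating block 32 (period 1).

[16; (32)]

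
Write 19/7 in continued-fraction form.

[2; 1, 2, 2]

Run the Euclidean algorithm on 19 and 7; the successive quotients are the partial quotients a_0, a_1, ... (each step inverts the fractional part left over by the previous one):
  19 = 2*7 + 5, so a_0 = 2.
  7 = 1*5 + 2, so a_1 = 1.
  5 = 2*2 + 1, so a_2 = 2.
  2 = 2*1 + 0, so a_3 = 2.
The remainder reaches 0 after 4 divisions, so the expansion has 4 partial quotients, read off in order.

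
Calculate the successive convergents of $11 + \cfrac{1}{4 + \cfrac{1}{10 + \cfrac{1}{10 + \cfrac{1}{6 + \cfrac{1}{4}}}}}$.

Using the convergent recurrence p_i = a_i*p_{i-1} + p_{i-2}, q_i = a_i*q_{i-1} + q_{i-2} with p_{-2}=0, p_{-1}=1, q_{-2}=1, q_{-1}=0:
  i=0: a_0=11, p_0 = 11*1 + 0 = 11, q_0 = 11*0 + 1 = 1.
  i=1: a_1=4, p_1 = 4*11 + 1 = 45, q_1 = 4*1 + 0 = 4.
  i=2: a_2=10, p_2 = 10*45 + 11 = 461, q_2 = 10*4 + 1 = 41.
  i=3: a_3=10, p_3 = 10*461 + 45 = 4655, q_3 = 10*41 + 4 = 414.
  i=4: a_4=6, p_4 = 6*4655 + 461 = 28391, q_4 = 6*414 + 41 = 2525.
  i=5: a_5=4, p_5 = 4*28391 + 4655 = 118219, q_5 = 4*2525 + 414 = 10514.

11/1, 45/4, 461/41, 4655/414, 28391/2525, 118219/10514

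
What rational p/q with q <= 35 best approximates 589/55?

Expand x = 589/55 as a continued fraction with the Euclidean algorithm:
  589 = 10*55 + 39, so a_0 = 10.
  55 = 1*39 + 16, so a_1 = 1.
  39 = 2*16 + 7, so a_2 = 2.
  16 = 2*7 + 2, so a_3 = 2.
  7 = 3*2 + 1, so a_4 = 3.
  2 = 2*1 + 0, so a_5 = 2.
so x = [10; 1, 2, 2, 3, 2].
Convergents (p_i = a_i*p_{i-1} + p_{i-2}, q_i = a_i*q_{i-1} + q_{i-2} with p_{-2}=0, p_{-1}=1, q_{-2}=1, q_{-1}=0), until the denominator exceeds 35:
  i=0: a_0=10, p_0 = 10*1 + 0 = 10, q_0 = 10*0 + 1 = 1.
  i=1: a_1=1, p_1 = 1*10 + 1 = 11, q_1 = 1*1 + 0 = 1.
  i=2: a_2=2, p_2 = 2*11 + 10 = 32, q_2 = 2*1 + 1 = 3.
  i=3: a_3=2, p_3 = 2*32 + 11 = 75, q_3 = 2*3 + 1 = 7.
  i=4: a_4=3, p_4 = 3*75 + 32 = 257, q_4 = 3*7 + 3 = 24.
  i=5: a_5=2, p_5 = 2*257 + 75 = 589, q_5 = 2*24 + 7 = 55.
q_5 = 55 > 35, so the last convergent with denominator <= 35 is p_4/q_4 = 257/24.
The closest fraction with denominator <= 35 is either p_4/q_4 or the intermediate fraction (k*p_4 + p_3)/(k*q_4 + q_3) with the largest k >= 1 whose denominator stays <= 35; these approach x as k grows, and every other convergent or intermediate fraction in range is farther away.
Largest k: floor((35 - q_3)/q_4) = floor((35 - 7)/24) = 1.
That gives (1*257 + 75)/(1*24 + 7) = 332/31.
Compare the errors: |x - 257/24| = |589*24 - 257*55|/(55*24) = 1/1320, and |x - 332/31| = |589*31 - 332*55|/(55*31) = 1/1705.
Cross-multiplying, 1*1320 = 1320 < 1705 = 1*1705, so 1/1705 is smaller: the intermediate fraction 332/31 is closer to x than 257/24.

332/31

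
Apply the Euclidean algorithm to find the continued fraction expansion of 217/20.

Run the Euclidean algorithm on 217 and 20; the successive quotients are the partial quotients a_0, a_1, ... (each step inverts the fractional part left over by the previous one):
  217 = 10*20 + 17, so a_0 = 10.
  20 = 1*17 + 3, so a_1 = 1.
  17 = 5*3 + 2, so a_2 = 5.
  3 = 1*2 + 1, so a_3 = 1.
  2 = 2*1 + 0, so a_4 = 2.
The remainder reaches 0 after 5 divisions, so the expansion has 5 partial quotients, read off in order.

[10; 1, 5, 1, 2]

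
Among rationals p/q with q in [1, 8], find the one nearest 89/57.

11/7

Expand x = 89/57 as a continued fraction with the Euclidean algorithm:
  89 = 1*57 + 32, so a_0 = 1.
  57 = 1*32 + 25, so a_1 = 1.
  32 = 1*25 + 7, so a_2 = 1.
  25 = 3*7 + 4, so a_3 = 3.
  7 = 1*4 + 3, so a_4 = 1.
  4 = 1*3 + 1, so a_5 = 1.
  3 = 3*1 + 0, so a_6 = 3.
so x = [1; 1, 1, 3, 1, 1, 3].
Convergents (p_i = a_i*p_{i-1} + p_{i-2}, q_i = a_i*q_{i-1} + q_{i-2} with p_{-2}=0, p_{-1}=1, q_{-2}=1, q_{-1}=0), until the denominator exceeds 8:
  i=0: a_0=1, p_0 = 1*1 + 0 = 1, q_0 = 1*0 + 1 = 1.
  i=1: a_1=1, p_1 = 1*1 + 1 = 2, q_1 = 1*1 + 0 = 1.
  i=2: a_2=1, p_2 = 1*2 + 1 = 3, q_2 = 1*1 + 1 = 2.
  i=3: a_3=3, p_3 = 3*3 + 2 = 11, q_3 = 3*2 + 1 = 7.
  i=4: a_4=1, p_4 = 1*11 + 3 = 14, q_4 = 1*7 + 2 = 9.
q_4 = 9 > 8, so the last convergent with denominator <= 8 is p_3/q_3 = 11/7.
The closest fraction with denominator <= 8 is either p_3/q_3 or the intermediate fraction (k*p_3 + p_2)/(k*q_3 + q_2) with the largest k >= 1 whose denominator stays <= 8; these approach x as k grows, and every other convergent or intermediate fraction in range is farther away.
Largest k: floor((8 - q_2)/q_3) = floor((8 - 2)/7) = 0.
Since k = 0, no intermediate fraction beyond p_3/q_3 has denominator <= 8, so the convergent 11/7 is the closest (its error is |89*7 - 11*57|/(57*7) = 4/399).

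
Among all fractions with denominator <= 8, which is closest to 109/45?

17/7

Expand x = 109/45 as a continued fraction with the Euclidean algorithm:
  109 = 2*45 + 19, so a_0 = 2.
  45 = 2*19 + 7, so a_1 = 2.
  19 = 2*7 + 5, so a_2 = 2.
  7 = 1*5 + 2, so a_3 = 1.
  5 = 2*2 + 1, so a_4 = 2.
  2 = 2*1 + 0, so a_5 = 2.
so x = [2; 2, 2, 1, 2, 2].
Convergents (p_i = a_i*p_{i-1} + p_{i-2}, q_i = a_i*q_{i-1} + q_{i-2} with p_{-2}=0, p_{-1}=1, q_{-2}=1, q_{-1}=0), until the denominator exceeds 8:
  i=0: a_0=2, p_0 = 2*1 + 0 = 2, q_0 = 2*0 + 1 = 1.
  i=1: a_1=2, p_1 = 2*2 + 1 = 5, q_1 = 2*1 + 0 = 2.
  i=2: a_2=2, p_2 = 2*5 + 2 = 12, q_2 = 2*2 + 1 = 5.
  i=3: a_3=1, p_3 = 1*12 + 5 = 17, q_3 = 1*5 + 2 = 7.
  i=4: a_4=2, p_4 = 2*17 + 12 = 46, q_4 = 2*7 + 5 = 19.
q_4 = 19 > 8, so the last convergent with denominator <= 8 is p_3/q_3 = 17/7.
The closest fraction with denominator <= 8 is either p_3/q_3 or the intermediate fraction (k*p_3 + p_2)/(k*q_3 + q_2) with the largest k >= 1 whose denominator stays <= 8; these approach x as k grows, and every other convergent or intermediate fraction in range is farther away.
Largest k: floor((8 - q_2)/q_3) = floor((8 - 5)/7) = 0.
Since k = 0, no intermediate fraction beyond p_3/q_3 has denominator <= 8, so the convergent 17/7 is the closest (its error is |109*7 - 17*45|/(45*7) = 2/315).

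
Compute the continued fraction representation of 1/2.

Run the Euclidean algorithm on 1 and 2; the successive quotients are the partial quotients a_0, a_1, ... (each step inverts the fractional part left over by the previous one):
  1 = 0*2 + 1, so a_0 = 0.
  2 = 2*1 + 0, so a_1 = 2.
The remainder reaches 0 after 2 divisions, so the expansion has 2 partial quotients, read off in order.

[0; 2]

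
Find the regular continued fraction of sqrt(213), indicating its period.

Write x_i = (sqrt(213) + m_i)/d_i with (m_0, d_0) = (0, 1). a_0 = floor(sqrt(213)) = 14, since 14^2 = 196 <= 213 < 225 = 15^2.
Iterate m_{i+1} = d_i*a_i - m_i, d_{i+1} = (213 - m_{i+1}^2)/d_i, a_{i+1} = floor((a_0 + m_{i+1})/d_{i+1}):
  m_1 = 1*14 - 0 = 14, d_1 = (213 - 14^2)/1 = 17/1 = 17, a_1 = floor((14 + 14)/17) = 1.
  m_2 = 17*1 - 14 = 3, d_2 = (213 - 3^2)/17 = 204/17 = 12, a_2 = floor((14 + 3)/12) = 1.
  m_3 = 12*1 - 3 = 9, d_3 = (213 - 9^2)/12 = 132/12 = 11, a_3 = floor((14 + 9)/11) = 2.
  m_4 = 11*2 - 9 = 13, d_4 = (213 - 13^2)/11 = 44/11 = 4, a_4 = floor((14 + 13)/4) = 6.
  m_5 = 4*6 - 13 = 11, d_5 = (213 - 11^2)/4 = 92/4 = 23, a_5 = floor((14 + 11)/23) = 1.
  m_6 = 23*1 - 11 = 12, d_6 = (213 - 12^2)/23 = 69/23 = 3, a_6 = floor((14 + 12)/3) = 8.
  m_7 = 3*8 - 12 = 12, d_7 = (213 - 12^2)/3 = 69/3 = 23, a_7 = floor((14 + 12)/23) = 1.
  m_8 = 23*1 - 12 = 11, d_8 = (213 - 11^2)/23 = 92/23 = 4, a_8 = floor((14 + 11)/4) = 6.
  m_9 = 4*6 - 11 = 13, d_9 = (213 - 13^2)/4 = 44/4 = 11, a_9 = floor((14 + 13)/11) = 2.
  m_10 = 11*2 - 13 = 9, d_10 = (213 - 9^2)/11 = 132/11 = 12, a_10 = floor((14 + 9)/12) = 1.
  m_11 = 12*1 - 9 = 3, d_11 = (213 - 3^2)/12 = 204/12 = 17, a_11 = floor((14 + 3)/17) = 1.
  m_12 = 17*1 - 3 = 14, d_12 = (213 - 14^2)/17 = 17/17 = 1, a_12 = floor((14 + 14)/1) = 28.
  m_13 = 1*28 - 14 = 14, d_13 = (213 - 14^2)/1 = 17/1 = 17: (m_13, d_13) = (m_1, d_1) = (14, 17), so from here the quotients repeat a_1, ..., a_12; the period length is 12.
Hence the expansion of sqrt(213) is a_0 = 14 followed by the repeating block 1, 1, 2, 6, 1, 8, 1, 6, 2, 1, 1, 28 (period 12).

[14; (1, 1, 2, 6, 1, 8, 1, 6, 2, 1, 1, 28)]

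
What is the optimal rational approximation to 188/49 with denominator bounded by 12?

23/6

Expand x = 188/49 as a continued fraction with the Euclidean algorithm:
  188 = 3*49 + 41, so a_0 = 3.
  49 = 1*41 + 8, so a_1 = 1.
  41 = 5*8 + 1, so a_2 = 5.
  8 = 8*1 + 0, so a_3 = 8.
so x = [3; 1, 5, 8].
Convergents (p_i = a_i*p_{i-1} + p_{i-2}, q_i = a_i*q_{i-1} + q_{i-2} with p_{-2}=0, p_{-1}=1, q_{-2}=1, q_{-1}=0), until the denominator exceeds 12:
  i=0: a_0=3, p_0 = 3*1 + 0 = 3, q_0 = 3*0 + 1 = 1.
  i=1: a_1=1, p_1 = 1*3 + 1 = 4, q_1 = 1*1 + 0 = 1.
  i=2: a_2=5, p_2 = 5*4 + 3 = 23, q_2 = 5*1 + 1 = 6.
  i=3: a_3=8, p_3 = 8*23 + 4 = 188, q_3 = 8*6 + 1 = 49.
q_3 = 49 > 12, so the last convergent with denominator <= 12 is p_2/q_2 = 23/6.
The closest fraction with denominator <= 12 is either p_2/q_2 or the intermediate fraction (k*p_2 + p_1)/(k*q_2 + q_1) with the largest k >= 1 whose denominator stays <= 12; these approach x as k grows, and every other convergent or intermediate fraction in range is farther away.
Largest k: floor((12 - q_1)/q_2) = floor((12 - 1)/6) = 1.
That gives (1*23 + 4)/(1*6 + 1) = 27/7.
Compare the errors: |x - 23/6| = |188*6 - 23*49|/(49*6) = 1/294, and |x - 27/7| = |188*7 - 27*49|/(49*7) = 7/343.
Cross-multiplying, 1*343 = 343 < 2058 = 7*294, so 1/294 is smaller: the convergent 23/6 is closer to x than 27/7.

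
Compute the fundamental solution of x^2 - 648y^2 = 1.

(x, y) = (19601, 770)

First expand sqrt(648) as a continued fraction. With x_i = (sqrt(648) + m_i)/d_i and (m_0, d_0) = (0, 1): a_0 = floor(sqrt(648)) = 25, since 25^2 = 625 <= 648 < 676 = 26^2.
Iterate m_{i+1} = d_i*a_i - m_i, d_{i+1} = (648 - m_{i+1}^2)/d_i, a_{i+1} = floor((a_0 + m_{i+1})/d_{i+1}):
  m_1 = 1*25 - 0 = 25, d_1 = (648 - 25^2)/1 = 23/1 = 23, a_1 = floor((25 + 25)/23) = 2.
  m_2 = 23*2 - 25 = 21, d_2 = (648 - 21^2)/23 = 207/23 = 9, a_2 = floor((25 + 21)/9) = 5.
  m_3 = 9*5 - 21 = 24, d_3 = (648 - 24^2)/9 = 72/9 = 8, a_3 = floor((25 + 24)/8) = 6.
  m_4 = 8*6 - 24 = 24, d_4 = (648 - 24^2)/8 = 72/8 = 9, a_4 = floor((25 + 24)/9) = 5.
  m_5 = 9*5 - 24 = 21, d_5 = (648 - 21^2)/9 = 207/9 = 23, a_5 = floor((25 + 21)/23) = 2.
  m_6 = 23*2 - 21 = 25, d_6 = (648 - 25^2)/23 = 23/23 = 1, a_6 = floor((25 + 25)/1) = 50.
  m_7 = 1*50 - 25 = 25, d_7 = (648 - 25^2)/1 = 23/1 = 23: (m_7, d_7) = (m_1, d_1) = (25, 23), so from here the quotients repeat a_1, ..., a_6; the period length is 6.
So sqrt(648) = [25; (2, 5, 6, 5, 2, 50)] with period length k = 6.
k is even, so the fundamental solution of x^2 - 648y^2 = 1 is (p_{k-1}, q_{k-1}) = (p_5, q_5); compute convergents through index 5.
Convergents (p_i = a_i*p_{i-1} + p_{i-2}, q_i = a_i*q_{i-1} + q_{i-2} with p_{-2}=0, p_{-1}=1, q_{-2}=1, q_{-1}=0):
  i=0: a_0=25, p_0 = 25*1 + 0 = 25, q_0 = 25*0 + 1 = 1.
  i=1: a_1=2, p_1 = 2*25 + 1 = 51, q_1 = 2*1 + 0 = 2.
  i=2: a_2=5, p_2 = 5*51 + 25 = 280, q_2 = 5*2 + 1 = 11.
  i=3: a_3=6, p_3 = 6*280 + 51 = 1731, q_3 = 6*11 + 2 = 68.
  i=4: a_4=5, p_4 = 5*1731 + 280 = 8935, q_4 = 5*68 + 11 = 351.
  i=5: a_5=2, p_5 = 2*8935 + 1731 = 19601, q_5 = 2*351 + 68 = 770.
Check: 19601^2 - 648*770^2 = 384199201 - 384199200 = 1, so (x, y) = (19601, 770) solves the equation, and by the theorem it is the least positive solution.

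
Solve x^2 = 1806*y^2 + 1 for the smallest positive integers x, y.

(x, y) = (85, 2)

First expand sqrt(1806) as a continued fraction. With x_i = (sqrt(1806) + m_i)/d_i and (m_0, d_0) = (0, 1): a_0 = floor(sqrt(1806)) = 42, since 42^2 = 1764 <= 1806 < 1849 = 43^2.
Iterate m_{i+1} = d_i*a_i - m_i, d_{i+1} = (1806 - m_{i+1}^2)/d_i, a_{i+1} = floor((a_0 + m_{i+1})/d_{i+1}):
  m_1 = 1*42 - 0 = 42, d_1 = (1806 - 42^2)/1 = 42/1 = 42, a_1 = floor((42 + 42)/42) = 2.
  m_2 = 42*2 - 42 = 42, d_2 = (1806 - 42^2)/42 = 42/42 = 1, a_2 = floor((42 + 42)/1) = 84.
  m_3 = 1*84 - 42 = 42, d_3 = (1806 - 42^2)/1 = 42/1 = 42: (m_3, d_3) = (m_1, d_1) = (42, 42), so from here the quotients repeat a_1, a_2; the period length is 2.
So sqrt(1806) = [42; (2, 84)] with period length k = 2.
k is even, so the fundamental solution of x^2 - 1806y^2 = 1 is (p_{k-1}, q_{k-1}) = (p_1, q_1); compute convergents through index 1.
Convergents (p_i = a_i*p_{i-1} + p_{i-2}, q_i = a_i*q_{i-1} + q_{i-2} with p_{-2}=0, p_{-1}=1, q_{-2}=1, q_{-1}=0):
  i=0: a_0=42, p_0 = 42*1 + 0 = 42, q_0 = 42*0 + 1 = 1.
  i=1: a_1=2, p_1 = 2*42 + 1 = 85, q_1 = 2*1 + 0 = 2.
Check: 85^2 - 1806*2^2 = 7225 - 7224 = 1, so (x, y) = (85, 2) solves the equation, and by the theorem it is the least positive solution.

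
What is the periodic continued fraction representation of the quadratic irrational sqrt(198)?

Write x_i = (sqrt(198) + m_i)/d_i with (m_0, d_0) = (0, 1). a_0 = floor(sqrt(198)) = 14, since 14^2 = 196 <= 198 < 225 = 15^2.
Iterate m_{i+1} = d_i*a_i - m_i, d_{i+1} = (198 - m_{i+1}^2)/d_i, a_{i+1} = floor((a_0 + m_{i+1})/d_{i+1}):
  m_1 = 1*14 - 0 = 14, d_1 = (198 - 14^2)/1 = 2/1 = 2, a_1 = floor((14 + 14)/2) = 14.
  m_2 = 2*14 - 14 = 14, d_2 = (198 - 14^2)/2 = 2/2 = 1, a_2 = floor((14 + 14)/1) = 28.
  m_3 = 1*28 - 14 = 14, d_3 = (198 - 14^2)/1 = 2/1 = 2: (m_3, d_3) = (m_1, d_1) = (14, 2), so from here the quotients repeat a_1, a_2; the period length is 2.
Hence the expansion of sqrt(198) is a_0 = 14 followed by the repeating block 14, 28 (period 2).

[14; (14, 28)]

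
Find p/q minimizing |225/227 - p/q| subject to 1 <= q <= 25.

1/1

Expand x = 225/227 as a continued fraction with the Euclidean algorithm:
  225 = 0*227 + 225, so a_0 = 0.
  227 = 1*225 + 2, so a_1 = 1.
  225 = 112*2 + 1, so a_2 = 112.
  2 = 2*1 + 0, so a_3 = 2.
so x = [0; 1, 112, 2].
Convergents (p_i = a_i*p_{i-1} + p_{i-2}, q_i = a_i*q_{i-1} + q_{i-2} with p_{-2}=0, p_{-1}=1, q_{-2}=1, q_{-1}=0), until the denominator exceeds 25:
  i=0: a_0=0, p_0 = 0*1 + 0 = 0, q_0 = 0*0 + 1 = 1.
  i=1: a_1=1, p_1 = 1*0 + 1 = 1, q_1 = 1*1 + 0 = 1.
  i=2: a_2=112, p_2 = 112*1 + 0 = 112, q_2 = 112*1 + 1 = 113.
q_2 = 113 > 25, so the last convergent with denominator <= 25 is p_1/q_1 = 1/1.
The closest fraction with denominator <= 25 is either p_1/q_1 or the intermediate fraction (k*p_1 + p_0)/(k*q_1 + q_0) with the largest k >= 1 whose denominator stays <= 25; these approach x as k grows, and every other convergent or intermediate fraction in range is farther away.
Largest k: floor((25 - q_0)/q_1) = floor((25 - 1)/1) = 24.
That gives (24*1 + 0)/(24*1 + 1) = 24/25.
Compare the errors: |x - 1/1| = |225*1 - 1*227|/(227*1) = 2/227, and |x - 24/25| = |225*25 - 24*227|/(227*25) = 177/5675.
Cross-multiplying, 2*5675 = 11350 < 40179 = 177*227, so 2/227 is smaller: the convergent 1/1 is closer to x than 24/25.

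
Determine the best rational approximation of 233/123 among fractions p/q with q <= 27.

36/19

Expand x = 233/123 as a continued fraction with the Euclidean algorithm:
  233 = 1*123 + 110, so a_0 = 1.
  123 = 1*110 + 13, so a_1 = 1.
  110 = 8*13 + 6, so a_2 = 8.
  13 = 2*6 + 1, so a_3 = 2.
  6 = 6*1 + 0, so a_4 = 6.
so x = [1; 1, 8, 2, 6].
Convergents (p_i = a_i*p_{i-1} + p_{i-2}, q_i = a_i*q_{i-1} + q_{i-2} with p_{-2}=0, p_{-1}=1, q_{-2}=1, q_{-1}=0), until the denominator exceeds 27:
  i=0: a_0=1, p_0 = 1*1 + 0 = 1, q_0 = 1*0 + 1 = 1.
  i=1: a_1=1, p_1 = 1*1 + 1 = 2, q_1 = 1*1 + 0 = 1.
  i=2: a_2=8, p_2 = 8*2 + 1 = 17, q_2 = 8*1 + 1 = 9.
  i=3: a_3=2, p_3 = 2*17 + 2 = 36, q_3 = 2*9 + 1 = 19.
  i=4: a_4=6, p_4 = 6*36 + 17 = 233, q_4 = 6*19 + 9 = 123.
q_4 = 123 > 27, so the last convergent with denominator <= 27 is p_3/q_3 = 36/19.
The closest fraction with denominator <= 27 is either p_3/q_3 or the intermediate fraction (k*p_3 + p_2)/(k*q_3 + q_2) with the largest k >= 1 whose denominator stays <= 27; these approach x as k grows, and every other convergent or intermediate fraction in range is farther away.
Largest k: floor((27 - q_2)/q_3) = floor((27 - 9)/19) = 0.
Since k = 0, no intermediate fraction beyond p_3/q_3 has denominator <= 27, so the convergent 36/19 is the closest (its error is |233*19 - 36*123|/(123*19) = 1/2337).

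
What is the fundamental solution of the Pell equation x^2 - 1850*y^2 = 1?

First expand sqrt(1850) as a continued fraction. With x_i = (sqrt(1850) + m_i)/d_i and (m_0, d_0) = (0, 1): a_0 = floor(sqrt(1850)) = 43, since 43^2 = 1849 <= 1850 < 1936 = 44^2.
Iterate m_{i+1} = d_i*a_i - m_i, d_{i+1} = (1850 - m_{i+1}^2)/d_i, a_{i+1} = floor((a_0 + m_{i+1})/d_{i+1}):
  m_1 = 1*43 - 0 = 43, d_1 = (1850 - 43^2)/1 = 1/1 = 1, a_1 = floor((43 + 43)/1) = 86.
  m_2 = 1*86 - 43 = 43, d_2 = (1850 - 43^2)/1 = 1/1 = 1: (m_2, d_2) = (m_1, d_1) = (43, 1), so from here the quotient a_1 repeats; the period length is 1.
So sqrt(1850) = [43; (86)] with period length k = 1.
k is odd, so (p_{k-1}, q_{k-1}) only solves x^2 - 1850y^2 = -1 and the fundamental solution of x^2 - 1850y^2 = 1 is (p_{2k-1}, q_{2k-1}) = (p_1, q_1); compute convergents through index 1, running through the period twice.
Convergents (p_i = a_i*p_{i-1} + p_{i-2}, q_i = a_i*q_{i-1} + q_{i-2} with p_{-2}=0, p_{-1}=1, q_{-2}=1, q_{-1}=0):
  i=0: a_0=43, p_0 = 43*1 + 0 = 43, q_0 = 43*0 + 1 = 1.
  i=1: a_1=86, p_1 = 86*43 + 1 = 3699, q_1 = 86*1 + 0 = 86.
Indeed p_0^2 - 1850*q_0^2 = 1849 - 1850 = -1, not +1.
Check: 3699^2 - 1850*86^2 = 13682601 - 13682600 = 1, so (x, y) = (3699, 86) solves the equation, and by the theorem it is the least positive solution.

(x, y) = (3699, 86)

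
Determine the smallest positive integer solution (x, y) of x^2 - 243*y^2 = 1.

First expand sqrt(243) as a continued fraction. With x_i = (sqrt(243) + m_i)/d_i and (m_0, d_0) = (0, 1): a_0 = floor(sqrt(243)) = 15, since 15^2 = 225 <= 243 < 256 = 16^2.
Iterate m_{i+1} = d_i*a_i - m_i, d_{i+1} = (243 - m_{i+1}^2)/d_i, a_{i+1} = floor((a_0 + m_{i+1})/d_{i+1}):
  m_1 = 1*15 - 0 = 15, d_1 = (243 - 15^2)/1 = 18/1 = 18, a_1 = floor((15 + 15)/18) = 1.
  m_2 = 18*1 - 15 = 3, d_2 = (243 - 3^2)/18 = 234/18 = 13, a_2 = floor((15 + 3)/13) = 1.
  m_3 = 13*1 - 3 = 10, d_3 = (243 - 10^2)/13 = 143/13 = 11, a_3 = floor((15 + 10)/11) = 2.
  m_4 = 11*2 - 10 = 12, d_4 = (243 - 12^2)/11 = 99/11 = 9, a_4 = floor((15 + 12)/9) = 3.
  m_5 = 9*3 - 12 = 15, d_5 = (243 - 15^2)/9 = 18/9 = 2, a_5 = floor((15 + 15)/2) = 15.
  m_6 = 2*15 - 15 = 15, d_6 = (243 - 15^2)/2 = 18/2 = 9, a_6 = floor((15 + 15)/9) = 3.
  m_7 = 9*3 - 15 = 12, d_7 = (243 - 12^2)/9 = 99/9 = 11, a_7 = floor((15 + 12)/11) = 2.
  m_8 = 11*2 - 12 = 10, d_8 = (243 - 10^2)/11 = 143/11 = 13, a_8 = floor((15 + 10)/13) = 1.
  m_9 = 13*1 - 10 = 3, d_9 = (243 - 3^2)/13 = 234/13 = 18, a_9 = floor((15 + 3)/18) = 1.
  m_10 = 18*1 - 3 = 15, d_10 = (243 - 15^2)/18 = 18/18 = 1, a_10 = floor((15 + 15)/1) = 30.
  m_11 = 1*30 - 15 = 15, d_11 = (243 - 15^2)/1 = 18/1 = 18: (m_11, d_11) = (m_1, d_1) = (15, 18), so from here the quotients repeat a_1, ..., a_10; the period length is 10.
So sqrt(243) = [15; (1, 1, 2, 3, 15, 3, 2, 1, 1, 30)] with period length k = 10.
k is even, so the fundamental solution of x^2 - 243y^2 = 1 is (p_{k-1}, q_{k-1}) = (p_9, q_9); compute convergents through index 9.
Convergents (p_i = a_i*p_{i-1} + p_{i-2}, q_i = a_i*q_{i-1} + q_{i-2} with p_{-2}=0, p_{-1}=1, q_{-2}=1, q_{-1}=0):
  i=0: a_0=15, p_0 = 15*1 + 0 = 15, q_0 = 15*0 + 1 = 1.
  i=1: a_1=1, p_1 = 1*15 + 1 = 16, q_1 = 1*1 + 0 = 1.
  i=2: a_2=1, p_2 = 1*16 + 15 = 31, q_2 = 1*1 + 1 = 2.
  i=3: a_3=2, p_3 = 2*31 + 16 = 78, q_3 = 2*2 + 1 = 5.
  i=4: a_4=3, p_4 = 3*78 + 31 = 265, q_4 = 3*5 + 2 = 17.
  i=5: a_5=15, p_5 = 15*265 + 78 = 4053, q_5 = 15*17 + 5 = 260.
  i=6: a_6=3, p_6 = 3*4053 + 265 = 12424, q_6 = 3*260 + 17 = 797.
  i=7: a_7=2, p_7 = 2*12424 + 4053 = 28901, q_7 = 2*797 + 260 = 1854.
  i=8: a_8=1, p_8 = 1*28901 + 12424 = 41325, q_8 = 1*1854 + 797 = 2651.
  i=9: a_9=1, p_9 = 1*41325 + 28901 = 70226, q_9 = 1*2651 + 1854 = 4505.
Check: 70226^2 - 243*4505^2 = 4931691076 - 4931691075 = 1, so (x, y) = (70226, 4505) solves the equation, and by the theorem it is the least positive solution.

(x, y) = (70226, 4505)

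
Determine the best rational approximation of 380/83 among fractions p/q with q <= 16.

Expand x = 380/83 as a continued fraction with the Euclidean algorithm:
  380 = 4*83 + 48, so a_0 = 4.
  83 = 1*48 + 35, so a_1 = 1.
  48 = 1*35 + 13, so a_2 = 1.
  35 = 2*13 + 9, so a_3 = 2.
  13 = 1*9 + 4, so a_4 = 1.
  9 = 2*4 + 1, so a_5 = 2.
  4 = 4*1 + 0, so a_6 = 4.
so x = [4; 1, 1, 2, 1, 2, 4].
Convergents (p_i = a_i*p_{i-1} + p_{i-2}, q_i = a_i*q_{i-1} + q_{i-2} with p_{-2}=0, p_{-1}=1, q_{-2}=1, q_{-1}=0), until the denominator exceeds 16:
  i=0: a_0=4, p_0 = 4*1 + 0 = 4, q_0 = 4*0 + 1 = 1.
  i=1: a_1=1, p_1 = 1*4 + 1 = 5, q_1 = 1*1 + 0 = 1.
  i=2: a_2=1, p_2 = 1*5 + 4 = 9, q_2 = 1*1 + 1 = 2.
  i=3: a_3=2, p_3 = 2*9 + 5 = 23, q_3 = 2*2 + 1 = 5.
  i=4: a_4=1, p_4 = 1*23 + 9 = 32, q_4 = 1*5 + 2 = 7.
  i=5: a_5=2, p_5 = 2*32 + 23 = 87, q_5 = 2*7 + 5 = 19.
q_5 = 19 > 16, so the last convergent with denominator <= 16 is p_4/q_4 = 32/7.
The closest fraction with denominator <= 16 is either p_4/q_4 or the intermediate fraction (k*p_4 + p_3)/(k*q_4 + q_3) with the largest k >= 1 whose denominator stays <= 16; these approach x as k grows, and every other convergent or intermediate fraction in range is farther away.
Largest k: floor((16 - q_3)/q_4) = floor((16 - 5)/7) = 1.
That gives (1*32 + 23)/(1*7 + 5) = 55/12.
Compare the errors: |x - 32/7| = |380*7 - 32*83|/(83*7) = 4/581, and |x - 55/12| = |380*12 - 55*83|/(83*12) = 5/996.
Cross-multiplying, 5*581 = 2905 < 3984 = 4*996, so 5/996 is smaller: the intermediate fraction 55/12 is closer to x than 32/7.

55/12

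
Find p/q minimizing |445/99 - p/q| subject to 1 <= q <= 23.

Expand x = 445/99 as a continued fraction with the Euclidean algorithm:
  445 = 4*99 + 49, so a_0 = 4.
  99 = 2*49 + 1, so a_1 = 2.
  49 = 49*1 + 0, so a_2 = 49.
so x = [4; 2, 49].
Convergents (p_i = a_i*p_{i-1} + p_{i-2}, q_i = a_i*q_{i-1} + q_{i-2} with p_{-2}=0, p_{-1}=1, q_{-2}=1, q_{-1}=0), until the denominator exceeds 23:
  i=0: a_0=4, p_0 = 4*1 + 0 = 4, q_0 = 4*0 + 1 = 1.
  i=1: a_1=2, p_1 = 2*4 + 1 = 9, q_1 = 2*1 + 0 = 2.
  i=2: a_2=49, p_2 = 49*9 + 4 = 445, q_2 = 49*2 + 1 = 99.
q_2 = 99 > 23, so the last convergent with denominator <= 23 is p_1/q_1 = 9/2.
The closest fraction with denominator <= 23 is either p_1/q_1 or the intermediate fraction (k*p_1 + p_0)/(k*q_1 + q_0) with the largest k >= 1 whose denominator stays <= 23; these approach x as k grows, and every other convergent or intermediate fraction in range is farther away.
Largest k: floor((23 - q_0)/q_1) = floor((23 - 1)/2) = 11.
That gives (11*9 + 4)/(11*2 + 1) = 103/23.
Compare the errors: |x - 9/2| = |445*2 - 9*99|/(99*2) = 1/198, and |x - 103/23| = |445*23 - 103*99|/(99*23) = 38/2277.
Cross-multiplying, 1*2277 = 2277 < 7524 = 38*198, so 1/198 is smaller: the convergent 9/2 is closer to x than 103/23.

9/2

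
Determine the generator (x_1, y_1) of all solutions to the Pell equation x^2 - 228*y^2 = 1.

(x, y) = (151, 10)

First expand sqrt(228) as a continued fraction. With x_i = (sqrt(228) + m_i)/d_i and (m_0, d_0) = (0, 1): a_0 = floor(sqrt(228)) = 15, since 15^2 = 225 <= 228 < 256 = 16^2.
Iterate m_{i+1} = d_i*a_i - m_i, d_{i+1} = (228 - m_{i+1}^2)/d_i, a_{i+1} = floor((a_0 + m_{i+1})/d_{i+1}):
  m_1 = 1*15 - 0 = 15, d_1 = (228 - 15^2)/1 = 3/1 = 3, a_1 = floor((15 + 15)/3) = 10.
  m_2 = 3*10 - 15 = 15, d_2 = (228 - 15^2)/3 = 3/3 = 1, a_2 = floor((15 + 15)/1) = 30.
  m_3 = 1*30 - 15 = 15, d_3 = (228 - 15^2)/1 = 3/1 = 3: (m_3, d_3) = (m_1, d_1) = (15, 3), so from here the quotients repeat a_1, a_2; the period length is 2.
So sqrt(228) = [15; (10, 30)] with period length k = 2.
k is even, so the fundamental solution of x^2 - 228y^2 = 1 is (p_{k-1}, q_{k-1}) = (p_1, q_1); compute convergents through index 1.
Convergents (p_i = a_i*p_{i-1} + p_{i-2}, q_i = a_i*q_{i-1} + q_{i-2} with p_{-2}=0, p_{-1}=1, q_{-2}=1, q_{-1}=0):
  i=0: a_0=15, p_0 = 15*1 + 0 = 15, q_0 = 15*0 + 1 = 1.
  i=1: a_1=10, p_1 = 10*15 + 1 = 151, q_1 = 10*1 + 0 = 10.
Check: 151^2 - 228*10^2 = 22801 - 22800 = 1, so (x, y) = (151, 10) solves the equation, and by the theorem it is the least positive solution.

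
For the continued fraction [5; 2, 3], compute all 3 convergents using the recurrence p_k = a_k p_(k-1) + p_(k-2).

Using the convergent recurrence p_i = a_i*p_{i-1} + p_{i-2}, q_i = a_i*q_{i-1} + q_{i-2} with p_{-2}=0, p_{-1}=1, q_{-2}=1, q_{-1}=0:
  i=0: a_0=5, p_0 = 5*1 + 0 = 5, q_0 = 5*0 + 1 = 1.
  i=1: a_1=2, p_1 = 2*5 + 1 = 11, q_1 = 2*1 + 0 = 2.
  i=2: a_2=3, p_2 = 3*11 + 5 = 38, q_2 = 3*2 + 1 = 7.

5/1, 11/2, 38/7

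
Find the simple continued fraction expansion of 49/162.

[0; 3, 3, 3, 1, 3]

Run the Euclidean algorithm on 49 and 162; the successive quotients are the partial quotients a_0, a_1, ... (each step inverts the fractional part left over by the previous one):
  49 = 0*162 + 49, so a_0 = 0.
  162 = 3*49 + 15, so a_1 = 3.
  49 = 3*15 + 4, so a_2 = 3.
  15 = 3*4 + 3, so a_3 = 3.
  4 = 1*3 + 1, so a_4 = 1.
  3 = 3*1 + 0, so a_5 = 3.
The remainder reaches 0 after 6 divisions, so the expansion has 6 partial quotients, read off in order.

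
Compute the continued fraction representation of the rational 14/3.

Run the Euclidean algorithm on 14 and 3; the successive quotients are the partial quotients a_0, a_1, ... (each step inverts the fractional part left over by the previous one):
  14 = 4*3 + 2, so a_0 = 4.
  3 = 1*2 + 1, so a_1 = 1.
  2 = 2*1 + 0, so a_2 = 2.
The remainder reaches 0 after 3 divisions, so the expansion has 3 partial quotients, read off in order.

[4; 1, 2]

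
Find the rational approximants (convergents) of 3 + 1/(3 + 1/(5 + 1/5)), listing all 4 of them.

Using the convergent recurrence p_i = a_i*p_{i-1} + p_{i-2}, q_i = a_i*q_{i-1} + q_{i-2} with p_{-2}=0, p_{-1}=1, q_{-2}=1, q_{-1}=0:
  i=0: a_0=3, p_0 = 3*1 + 0 = 3, q_0 = 3*0 + 1 = 1.
  i=1: a_1=3, p_1 = 3*3 + 1 = 10, q_1 = 3*1 + 0 = 3.
  i=2: a_2=5, p_2 = 5*10 + 3 = 53, q_2 = 5*3 + 1 = 16.
  i=3: a_3=5, p_3 = 5*53 + 10 = 275, q_3 = 5*16 + 3 = 83.

3/1, 10/3, 53/16, 275/83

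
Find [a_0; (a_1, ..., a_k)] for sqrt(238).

Write x_i = (sqrt(238) + m_i)/d_i with (m_0, d_0) = (0, 1). a_0 = floor(sqrt(238)) = 15, since 15^2 = 225 <= 238 < 256 = 16^2.
Iterate m_{i+1} = d_i*a_i - m_i, d_{i+1} = (238 - m_{i+1}^2)/d_i, a_{i+1} = floor((a_0 + m_{i+1})/d_{i+1}):
  m_1 = 1*15 - 0 = 15, d_1 = (238 - 15^2)/1 = 13/1 = 13, a_1 = floor((15 + 15)/13) = 2.
  m_2 = 13*2 - 15 = 11, d_2 = (238 - 11^2)/13 = 117/13 = 9, a_2 = floor((15 + 11)/9) = 2.
  m_3 = 9*2 - 11 = 7, d_3 = (238 - 7^2)/9 = 189/9 = 21, a_3 = floor((15 + 7)/21) = 1.
  m_4 = 21*1 - 7 = 14, d_4 = (238 - 14^2)/21 = 42/21 = 2, a_4 = floor((15 + 14)/2) = 14.
  m_5 = 2*14 - 14 = 14, d_5 = (238 - 14^2)/2 = 42/2 = 21, a_5 = floor((15 + 14)/21) = 1.
  m_6 = 21*1 - 14 = 7, d_6 = (238 - 7^2)/21 = 189/21 = 9, a_6 = floor((15 + 7)/9) = 2.
  m_7 = 9*2 - 7 = 11, d_7 = (238 - 11^2)/9 = 117/9 = 13, a_7 = floor((15 + 11)/13) = 2.
  m_8 = 13*2 - 11 = 15, d_8 = (238 - 15^2)/13 = 13/13 = 1, a_8 = floor((15 + 15)/1) = 30.
  m_9 = 1*30 - 15 = 15, d_9 = (238 - 15^2)/1 = 13/1 = 13: (m_9, d_9) = (m_1, d_1) = (15, 13), so from here the quotients repeat a_1, ..., a_8; the period length is 8.
Hence the expansion of sqrt(238) is a_0 = 15 followed by the repeating block 2, 2, 1, 14, 1, 2, 2, 30 (period 8).

[15; (2, 2, 1, 14, 1, 2, 2, 30)]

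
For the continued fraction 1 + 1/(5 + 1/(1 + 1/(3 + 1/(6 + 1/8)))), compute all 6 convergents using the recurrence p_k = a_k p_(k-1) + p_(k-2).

1/1, 6/5, 7/6, 27/23, 169/144, 1379/1175

Using the convergent recurrence p_i = a_i*p_{i-1} + p_{i-2}, q_i = a_i*q_{i-1} + q_{i-2} with p_{-2}=0, p_{-1}=1, q_{-2}=1, q_{-1}=0:
  i=0: a_0=1, p_0 = 1*1 + 0 = 1, q_0 = 1*0 + 1 = 1.
  i=1: a_1=5, p_1 = 5*1 + 1 = 6, q_1 = 5*1 + 0 = 5.
  i=2: a_2=1, p_2 = 1*6 + 1 = 7, q_2 = 1*5 + 1 = 6.
  i=3: a_3=3, p_3 = 3*7 + 6 = 27, q_3 = 3*6 + 5 = 23.
  i=4: a_4=6, p_4 = 6*27 + 7 = 169, q_4 = 6*23 + 6 = 144.
  i=5: a_5=8, p_5 = 8*169 + 27 = 1379, q_5 = 8*144 + 23 = 1175.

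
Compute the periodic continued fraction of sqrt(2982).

Write x_i = (sqrt(2982) + m_i)/d_i with (m_0, d_0) = (0, 1). a_0 = floor(sqrt(2982)) = 54, since 54^2 = 2916 <= 2982 < 3025 = 55^2.
Iterate m_{i+1} = d_i*a_i - m_i, d_{i+1} = (2982 - m_{i+1}^2)/d_i, a_{i+1} = floor((a_0 + m_{i+1})/d_{i+1}):
  m_1 = 1*54 - 0 = 54, d_1 = (2982 - 54^2)/1 = 66/1 = 66, a_1 = floor((54 + 54)/66) = 1.
  m_2 = 66*1 - 54 = 12, d_2 = (2982 - 12^2)/66 = 2838/66 = 43, a_2 = floor((54 + 12)/43) = 1.
  m_3 = 43*1 - 12 = 31, d_3 = (2982 - 31^2)/43 = 2021/43 = 47, a_3 = floor((54 + 31)/47) = 1.
  m_4 = 47*1 - 31 = 16, d_4 = (2982 - 16^2)/47 = 2726/47 = 58, a_4 = floor((54 + 16)/58) = 1.
  m_5 = 58*1 - 16 = 42, d_5 = (2982 - 42^2)/58 = 1218/58 = 21, a_5 = floor((54 + 42)/21) = 4.
  m_6 = 21*4 - 42 = 42, d_6 = (2982 - 42^2)/21 = 1218/21 = 58, a_6 = floor((54 + 42)/58) = 1.
  m_7 = 58*1 - 42 = 16, d_7 = (2982 - 16^2)/58 = 2726/58 = 47, a_7 = floor((54 + 16)/47) = 1.
  m_8 = 47*1 - 16 = 31, d_8 = (2982 - 31^2)/47 = 2021/47 = 43, a_8 = floor((54 + 31)/43) = 1.
  m_9 = 43*1 - 31 = 12, d_9 = (2982 - 12^2)/43 = 2838/43 = 66, a_9 = floor((54 + 12)/66) = 1.
  m_10 = 66*1 - 12 = 54, d_10 = (2982 - 54^2)/66 = 66/66 = 1, a_10 = floor((54 + 54)/1) = 108.
  m_11 = 1*108 - 54 = 54, d_11 = (2982 - 54^2)/1 = 66/1 = 66: (m_11, d_11) = (m_1, d_1) = (54, 66), so from here the quotients repeat a_1, ..., a_10; the period length is 10.
Hence the expansion of sqrt(2982) is a_0 = 54 followed by the repeating block 1, 1, 1, 1, 4, 1, 1, 1, 1, 108 (period 10).

[54; (1, 1, 1, 1, 4, 1, 1, 1, 1, 108)]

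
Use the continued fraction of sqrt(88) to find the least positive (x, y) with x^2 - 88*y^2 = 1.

First expand sqrt(88) as a continued fraction. With x_i = (sqrt(88) + m_i)/d_i and (m_0, d_0) = (0, 1): a_0 = floor(sqrt(88)) = 9, since 9^2 = 81 <= 88 < 100 = 10^2.
Iterate m_{i+1} = d_i*a_i - m_i, d_{i+1} = (88 - m_{i+1}^2)/d_i, a_{i+1} = floor((a_0 + m_{i+1})/d_{i+1}):
  m_1 = 1*9 - 0 = 9, d_1 = (88 - 9^2)/1 = 7/1 = 7, a_1 = floor((9 + 9)/7) = 2.
  m_2 = 7*2 - 9 = 5, d_2 = (88 - 5^2)/7 = 63/7 = 9, a_2 = floor((9 + 5)/9) = 1.
  m_3 = 9*1 - 5 = 4, d_3 = (88 - 4^2)/9 = 72/9 = 8, a_3 = floor((9 + 4)/8) = 1.
  m_4 = 8*1 - 4 = 4, d_4 = (88 - 4^2)/8 = 72/8 = 9, a_4 = floor((9 + 4)/9) = 1.
  m_5 = 9*1 - 4 = 5, d_5 = (88 - 5^2)/9 = 63/9 = 7, a_5 = floor((9 + 5)/7) = 2.
  m_6 = 7*2 - 5 = 9, d_6 = (88 - 9^2)/7 = 7/7 = 1, a_6 = floor((9 + 9)/1) = 18.
  m_7 = 1*18 - 9 = 9, d_7 = (88 - 9^2)/1 = 7/1 = 7: (m_7, d_7) = (m_1, d_1) = (9, 7), so from here the quotients repeat a_1, ..., a_6; the period length is 6.
So sqrt(88) = [9; (2, 1, 1, 1, 2, 18)] with period length k = 6.
k is even, so the fundamental solution of x^2 - 88y^2 = 1 is (p_{k-1}, q_{k-1}) = (p_5, q_5); compute convergents through index 5.
Convergents (p_i = a_i*p_{i-1} + p_{i-2}, q_i = a_i*q_{i-1} + q_{i-2} with p_{-2}=0, p_{-1}=1, q_{-2}=1, q_{-1}=0):
  i=0: a_0=9, p_0 = 9*1 + 0 = 9, q_0 = 9*0 + 1 = 1.
  i=1: a_1=2, p_1 = 2*9 + 1 = 19, q_1 = 2*1 + 0 = 2.
  i=2: a_2=1, p_2 = 1*19 + 9 = 28, q_2 = 1*2 + 1 = 3.
  i=3: a_3=1, p_3 = 1*28 + 19 = 47, q_3 = 1*3 + 2 = 5.
  i=4: a_4=1, p_4 = 1*47 + 28 = 75, q_4 = 1*5 + 3 = 8.
  i=5: a_5=2, p_5 = 2*75 + 47 = 197, q_5 = 2*8 + 5 = 21.
Check: 197^2 - 88*21^2 = 38809 - 38808 = 1, so (x, y) = (197, 21) solves the equation, and by the theorem it is the least positive solution.

(x, y) = (197, 21)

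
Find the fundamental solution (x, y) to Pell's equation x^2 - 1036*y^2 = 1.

(x, y) = (847225, 26322)

First expand sqrt(1036) as a continued fraction. With x_i = (sqrt(1036) + m_i)/d_i and (m_0, d_0) = (0, 1): a_0 = floor(sqrt(1036)) = 32, since 32^2 = 1024 <= 1036 < 1089 = 33^2.
Iterate m_{i+1} = d_i*a_i - m_i, d_{i+1} = (1036 - m_{i+1}^2)/d_i, a_{i+1} = floor((a_0 + m_{i+1})/d_{i+1}):
  m_1 = 1*32 - 0 = 32, d_1 = (1036 - 32^2)/1 = 12/1 = 12, a_1 = floor((32 + 32)/12) = 5.
  m_2 = 12*5 - 32 = 28, d_2 = (1036 - 28^2)/12 = 252/12 = 21, a_2 = floor((32 + 28)/21) = 2.
  m_3 = 21*2 - 28 = 14, d_3 = (1036 - 14^2)/21 = 840/21 = 40, a_3 = floor((32 + 14)/40) = 1.
  m_4 = 40*1 - 14 = 26, d_4 = (1036 - 26^2)/40 = 360/40 = 9, a_4 = floor((32 + 26)/9) = 6.
  m_5 = 9*6 - 26 = 28, d_5 = (1036 - 28^2)/9 = 252/9 = 28, a_5 = floor((32 + 28)/28) = 2.
  m_6 = 28*2 - 28 = 28, d_6 = (1036 - 28^2)/28 = 252/28 = 9, a_6 = floor((32 + 28)/9) = 6.
  m_7 = 9*6 - 28 = 26, d_7 = (1036 - 26^2)/9 = 360/9 = 40, a_7 = floor((32 + 26)/40) = 1.
  m_8 = 40*1 - 26 = 14, d_8 = (1036 - 14^2)/40 = 840/40 = 21, a_8 = floor((32 + 14)/21) = 2.
  m_9 = 21*2 - 14 = 28, d_9 = (1036 - 28^2)/21 = 252/21 = 12, a_9 = floor((32 + 28)/12) = 5.
  m_10 = 12*5 - 28 = 32, d_10 = (1036 - 32^2)/12 = 12/12 = 1, a_10 = floor((32 + 32)/1) = 64.
  m_11 = 1*64 - 32 = 32, d_11 = (1036 - 32^2)/1 = 12/1 = 12: (m_11, d_11) = (m_1, d_1) = (32, 12), so from here the quotients repeat a_1, ..., a_10; the period length is 10.
So sqrt(1036) = [32; (5, 2, 1, 6, 2, 6, 1, 2, 5, 64)] with period length k = 10.
k is even, so the fundamental solution of x^2 - 1036y^2 = 1 is (p_{k-1}, q_{k-1}) = (p_9, q_9); compute convergents through index 9.
Convergents (p_i = a_i*p_{i-1} + p_{i-2}, q_i = a_i*q_{i-1} + q_{i-2} with p_{-2}=0, p_{-1}=1, q_{-2}=1, q_{-1}=0):
  i=0: a_0=32, p_0 = 32*1 + 0 = 32, q_0 = 32*0 + 1 = 1.
  i=1: a_1=5, p_1 = 5*32 + 1 = 161, q_1 = 5*1 + 0 = 5.
  i=2: a_2=2, p_2 = 2*161 + 32 = 354, q_2 = 2*5 + 1 = 11.
  i=3: a_3=1, p_3 = 1*354 + 161 = 515, q_3 = 1*11 + 5 = 16.
  i=4: a_4=6, p_4 = 6*515 + 354 = 3444, q_4 = 6*16 + 11 = 107.
  i=5: a_5=2, p_5 = 2*3444 + 515 = 7403, q_5 = 2*107 + 16 = 230.
  i=6: a_6=6, p_6 = 6*7403 + 3444 = 47862, q_6 = 6*230 + 107 = 1487.
  i=7: a_7=1, p_7 = 1*47862 + 7403 = 55265, q_7 = 1*1487 + 230 = 1717.
  i=8: a_8=2, p_8 = 2*55265 + 47862 = 158392, q_8 = 2*1717 + 1487 = 4921.
  i=9: a_9=5, p_9 = 5*158392 + 55265 = 847225, q_9 = 5*4921 + 1717 = 26322.
Check: 847225^2 - 1036*26322^2 = 717790200625 - 717790200624 = 1, so (x, y) = (847225, 26322) solves the equation, and by the theorem it is the least positive solution.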